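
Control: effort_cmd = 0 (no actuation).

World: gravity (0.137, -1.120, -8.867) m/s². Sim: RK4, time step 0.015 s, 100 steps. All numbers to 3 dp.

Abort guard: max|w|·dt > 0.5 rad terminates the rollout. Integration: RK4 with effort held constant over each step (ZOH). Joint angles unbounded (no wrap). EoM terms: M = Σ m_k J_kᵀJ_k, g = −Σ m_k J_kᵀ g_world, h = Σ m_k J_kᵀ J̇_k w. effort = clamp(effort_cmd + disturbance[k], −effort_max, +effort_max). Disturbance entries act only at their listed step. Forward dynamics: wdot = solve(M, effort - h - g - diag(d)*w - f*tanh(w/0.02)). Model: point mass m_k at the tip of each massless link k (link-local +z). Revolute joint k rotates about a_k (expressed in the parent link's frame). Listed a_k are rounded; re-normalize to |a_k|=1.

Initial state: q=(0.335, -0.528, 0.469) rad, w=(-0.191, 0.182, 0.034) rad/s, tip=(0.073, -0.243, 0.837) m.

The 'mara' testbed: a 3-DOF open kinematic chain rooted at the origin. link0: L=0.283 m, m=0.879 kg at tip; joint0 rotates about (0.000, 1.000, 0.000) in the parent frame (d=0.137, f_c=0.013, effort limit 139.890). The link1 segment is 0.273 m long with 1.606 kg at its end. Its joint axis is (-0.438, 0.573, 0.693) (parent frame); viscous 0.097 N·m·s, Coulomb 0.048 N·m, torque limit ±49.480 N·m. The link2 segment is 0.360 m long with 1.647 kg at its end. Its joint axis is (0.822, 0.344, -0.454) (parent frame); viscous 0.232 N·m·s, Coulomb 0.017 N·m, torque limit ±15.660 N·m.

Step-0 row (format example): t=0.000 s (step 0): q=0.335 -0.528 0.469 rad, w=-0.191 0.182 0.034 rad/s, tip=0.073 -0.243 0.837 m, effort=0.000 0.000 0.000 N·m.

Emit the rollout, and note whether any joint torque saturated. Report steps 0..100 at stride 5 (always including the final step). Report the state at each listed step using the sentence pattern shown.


t=0.075 s (step 5): q=0.367 -0.592 0.491 rad, w=1.028 -1.811 0.659 rad/s, tip=0.065 -0.254 0.827 m, effort=0.000 0.000 0.000 N·m.
t=0.150 s (step 10): q=0.484 -0.778 0.595 rad, w=2.014 -2.863 2.353 rad/s, tip=0.050 -0.280 0.788 m, effort=0.000 0.000 0.000 N·m.
t=0.225 s (step 15): q=0.651 -0.970 0.869 rad, w=2.314 -1.960 4.986 rad/s, tip=0.029 -0.306 0.706 m, effort=0.000 0.000 0.000 N·m.
t=0.300 s (step 20): q=0.813 -1.033 1.343 rad, w=1.861 0.565 7.716 rad/s, tip=0.014 -0.310 0.578 m, effort=0.000 0.000 0.000 N·m.
t=0.375 s (step 25): q=0.896 -0.801 2.069 rad, w=-0.037 6.772 12.273 rad/s, tip=0.022 -0.262 0.425 m, effort=0.000 0.000 0.000 N·m.
t=0.450 s (step 30): q=0.997 -0.518 2.744 rad, w=3.545 -2.041 4.057 rad/s, tip=0.056 -0.138 0.374 m, effort=0.000 0.000 0.000 N·m.
t=0.525 s (step 35): q=1.340 -0.837 2.897 rad, w=5.297 -5.080 1.036 rad/s, tip=0.111 -0.015 0.321 m, effort=0.000 0.000 0.000 N·m.
t=0.600 s (step 40): q=1.762 -1.145 3.017 rad, w=5.847 -2.675 2.638 rad/s, tip=0.191 0.096 0.217 m, effort=0.000 0.000 0.000 N·m.
t=0.675 s (step 45): q=2.207 -1.198 3.324 rad, w=5.918 1.414 5.558 rad/s, tip=0.282 0.189 0.061 m, effort=0.000 0.000 0.000 N·m.
t=0.750 s (step 50): q=2.615 -0.907 3.837 rad, w=4.588 6.673 8.013 rad/s, tip=0.379 0.246 -0.154 m, effort=0.000 0.000 0.000 N·m.
t=0.825 s (step 55): q=2.817 -0.041 4.510 rad, w=0.306 18.823 9.660 rad/s, tip=0.450 0.225 -0.450 m, effort=0.000 0.000 0.000 N·m.
t=0.900 s (step 60): q=2.949 1.229 5.055 rad, w=4.237 10.843 5.490 rad/s, tip=0.272 0.333 -0.650 m, effort=0.000 0.000 0.000 N·m.
t=0.975 s (step 65): q=3.323 1.604 5.491 rad, w=4.584 -0.487 6.481 rad/s, tip=-0.054 0.468 -0.646 m, effort=0.000 0.000 0.000 N·m.
t=1.050 s (step 70): q=3.577 1.394 6.031 rad, w=2.596 -3.588 7.388 rad/s, tip=-0.387 0.489 -0.549 m, effort=0.000 0.000 0.000 N·m.
t=1.125 s (step 75): q=3.776 1.102 6.487 rad, w=2.881 -4.494 4.367 rad/s, tip=-0.652 0.354 -0.423 m, effort=0.000 0.000 0.000 N·m.
t=1.200 s (step 80): q=4.014 0.690 6.686 rad, w=3.505 -6.587 1.162 rad/s, tip=-0.808 0.138 -0.324 m, effort=0.000 0.000 0.000 N·m.
t=1.275 s (step 85): q=4.311 0.105 6.722 rad, w=4.496 -9.016 0.508 rad/s, tip=-0.853 -0.099 -0.270 m, effort=0.000 0.000 0.000 N·m.
t=1.350 s (step 90): q=4.656 -0.540 6.953 rad, w=3.703 -5.902 6.696 rad/s, tip=-0.756 -0.292 -0.256 m, effort=0.000 0.000 0.000 N·m.
t=1.425 s (step 95): q=4.776 -0.691 7.589 rad, w=-0.303 0.772 9.138 rad/s, tip=-0.557 -0.366 -0.257 m, effort=0.000 0.000 0.000 N·m.
t=1.500 s (step 100): q=4.664 -0.584 8.214 rad, w=-2.237 0.847 6.635 rad/s, tip=-0.369 -0.329 -0.286 m.
any joint saturated: no


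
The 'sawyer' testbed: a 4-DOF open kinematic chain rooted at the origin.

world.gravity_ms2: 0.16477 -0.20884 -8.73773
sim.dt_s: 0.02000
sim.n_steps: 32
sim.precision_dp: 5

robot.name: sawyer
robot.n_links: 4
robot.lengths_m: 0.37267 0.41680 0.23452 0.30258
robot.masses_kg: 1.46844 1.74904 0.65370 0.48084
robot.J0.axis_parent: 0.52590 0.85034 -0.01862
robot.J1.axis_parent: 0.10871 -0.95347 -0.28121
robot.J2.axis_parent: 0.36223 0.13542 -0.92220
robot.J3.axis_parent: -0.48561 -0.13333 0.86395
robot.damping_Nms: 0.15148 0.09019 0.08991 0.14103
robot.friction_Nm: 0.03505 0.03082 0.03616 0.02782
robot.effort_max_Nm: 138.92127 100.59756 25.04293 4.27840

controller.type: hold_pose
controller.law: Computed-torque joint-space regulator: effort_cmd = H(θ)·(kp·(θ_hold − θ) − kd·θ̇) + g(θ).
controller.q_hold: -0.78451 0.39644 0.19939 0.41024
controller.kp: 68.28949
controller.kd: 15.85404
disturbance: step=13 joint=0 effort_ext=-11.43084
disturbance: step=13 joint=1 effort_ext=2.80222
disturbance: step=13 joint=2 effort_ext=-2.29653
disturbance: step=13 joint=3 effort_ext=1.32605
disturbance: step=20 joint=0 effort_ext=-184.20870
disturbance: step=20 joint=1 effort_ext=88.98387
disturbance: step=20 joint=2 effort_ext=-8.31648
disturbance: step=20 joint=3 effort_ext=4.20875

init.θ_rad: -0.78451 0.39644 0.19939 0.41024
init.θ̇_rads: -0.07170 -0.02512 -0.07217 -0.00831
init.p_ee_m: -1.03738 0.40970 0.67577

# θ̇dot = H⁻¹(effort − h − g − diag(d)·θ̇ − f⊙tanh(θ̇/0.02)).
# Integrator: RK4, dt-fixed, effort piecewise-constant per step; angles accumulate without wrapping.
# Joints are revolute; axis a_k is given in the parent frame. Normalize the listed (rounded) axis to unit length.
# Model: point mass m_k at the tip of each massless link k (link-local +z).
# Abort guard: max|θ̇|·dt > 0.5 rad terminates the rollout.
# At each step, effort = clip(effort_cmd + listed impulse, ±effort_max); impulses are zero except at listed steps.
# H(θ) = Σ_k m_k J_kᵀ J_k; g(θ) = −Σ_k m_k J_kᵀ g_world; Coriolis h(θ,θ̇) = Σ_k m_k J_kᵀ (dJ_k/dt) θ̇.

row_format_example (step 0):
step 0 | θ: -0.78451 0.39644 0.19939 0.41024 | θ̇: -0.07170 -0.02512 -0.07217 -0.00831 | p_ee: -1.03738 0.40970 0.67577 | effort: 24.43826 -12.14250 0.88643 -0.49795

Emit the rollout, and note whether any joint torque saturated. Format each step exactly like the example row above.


step 1 | θ: -0.78576 0.39597 0.19986 0.41250 | θ̇: -0.04342 -0.00947 -0.18534 -0.20522 | p_ee: -1.03787 0.41041 0.67459 | effort: 23.78767 -11.87415 0.84833 -0.47230
step 2 | θ: -0.78656 0.39570 0.20003 0.41384 | θ̇: -0.02461 -0.00160 -0.20161 -0.24946 | p_ee: -1.03820 0.41087 0.67379 | effort: 23.27471 -11.65745 0.81792 -0.45534
step 3 | θ: -0.78705 0.39554 0.20022 0.41484 | θ̇: -0.01152 0.00281 -0.19707 -0.25874 | p_ee: -1.03841 0.41116 0.67329 | effort: 22.87603 -11.48621 0.79407 -0.44281
step 4 | θ: -0.78732 0.39545 0.20055 0.41576 | θ̇: -0.00242 0.00530 -0.19048 -0.26216 | p_ee: -1.03851 0.41133 0.67302 | effort: 22.56967 -11.35233 0.77556 -0.43325
step 5 | θ: -0.78744 0.39539 0.20102 0.41664 | θ̇: 0.00381 0.00661 -0.18481 -0.26435 | p_ee: -1.03855 0.41140 0.67290 | effort: 22.33610 -11.24861 0.76128 -0.42593
step 6 | θ: -0.78746 0.39535 0.20159 0.41748 | θ̇: 0.00799 0.00725 -0.18050 -0.26605 | p_ee: -1.03853 0.41142 0.67290 | effort: 22.15905 -11.16899 0.75031 -0.42037
step 7 | θ: -0.78741 0.39532 0.20223 0.41829 | θ̇: 0.01072 0.00754 -0.17750 -0.26741 | p_ee: -1.03848 0.41140 0.67298 | effort: 22.02565 -11.10847 0.74190 -0.41619
step 8 | θ: -0.78731 0.39530 0.20293 0.41908 | θ̇: 0.01242 0.00765 -0.17562 -0.26851 | p_ee: -1.03840 0.41135 0.67312 | effort: 21.92587 -11.06299 0.73549 -0.41309
step 9 | θ: -0.78719 0.39527 0.20365 0.41984 | θ̇: 0.01340 0.00769 -0.17463 -0.26941 | p_ee: -1.03830 0.41128 0.67329 | effort: 21.85197 -11.02926 0.73062 -0.41082
step 10 | θ: -0.78705 0.39525 0.20438 0.42059 | θ̇: 0.01386 0.00770 -0.17431 -0.27014 | p_ee: -1.03820 0.41121 0.67349 | effort: 21.79791 -11.00465 0.72693 -0.40919
step 11 | θ: -0.78690 0.39522 0.20512 0.42133 | θ̇: 0.01396 0.00771 -0.17448 -0.27075 | p_ee: -1.03810 0.41113 0.67368 | effort: 21.75902 -10.98707 0.72414 -0.40805
step 12 | θ: -0.78676 0.39520 0.20584 0.42205 | θ̇: 0.01382 0.00773 -0.17500 -0.27127 | p_ee: -1.03799 0.41105 0.67388 | effort: 21.73167 -10.97487 0.72206 -0.40729
step 13 | θ: -0.78662 0.39518 0.20656 0.42276 | θ̇: 0.01352 0.00776 -0.17575 -0.27172 | p_ee: -1.03789 0.41098 0.67408 | effort: 10.28218 -8.16452 -1.57604 0.91924
step 14 | θ: -0.78659 0.39503 0.19176 0.42530 | θ̇: -0.00638 -0.01803 -1.49025 0.21529 | p_ee: -1.03791 0.41367 0.67199 | effort: 25.50093 -11.89574 1.46508 -0.84983
step 15 | θ: -0.78686 0.39450 0.16995 0.43125 | θ̇: -0.01621 -0.02810 -0.80627 0.23028 | p_ee: -1.03799 0.41800 0.66847 | effort: 24.58036 -11.67699 1.27136 -0.73486
step 16 | θ: -0.78719 0.39396 0.15796 0.43510 | θ̇: -0.01540 -0.02359 -0.42317 0.12258 | p_ee: -1.03803 0.42051 0.66640 | effort: 23.86056 -11.50788 1.12817 -0.64726
step 17 | θ: -0.78747 0.39355 0.15206 0.43676 | θ̇: -0.01150 -0.01611 -0.17809 0.03395 | p_ee: -1.03806 0.42179 0.66538 | effort: 23.30025 -11.37455 1.02136 -0.58226
step 18 | θ: -0.78766 0.39330 0.15023 0.43701 | θ̇: -0.00883 -0.01172 0.05035 0.08318 | p_ee: -1.03807 0.42222 0.66508 | effort: 22.86731 -11.26871 0.94133 -0.53794
step 19 | θ: -0.78768 0.39325 0.14931 0.43458 | θ̇: -0.00505 -0.00855 0.22147 0.20397 | p_ee: -1.03808 0.42212 0.66522 | effort: 22.53178 -11.17752 0.89164 -0.51322
step 20 | θ: -0.78760 0.39330 0.15022 0.43272 | θ̇: -0.00079 -0.00455 0.28271 0.21109 | p_ee: -1.03806 0.42174 0.66560 | effort: -138.92127 77.87855 -7.46175 3.71639
step 21 | θ: -0.79456 0.40233 0.12584 0.40572 | θ̇: -0.72948 0.85843 -1.76124 -1.53365 | p_ee: -1.04641 0.42266 0.65061 | effort: 75.51698 -40.51583 3.57508 -1.92099
step 22 | θ: -0.80729 0.41589 0.11136 0.39961 | θ̇: -0.51528 0.53434 -0.56625 -0.34701 | p_ee: -1.05940 0.42487 0.62473 | effort: 62.40071 -33.26443 2.89440 -1.57094
step 23 | θ: -0.81588 0.42431 0.10803 0.40070 | θ̇: -0.32805 0.32719 -0.23841 -0.22443 | p_ee: -1.06747 0.42599 0.60804 | effort: 52.16057 -27.63435 2.35845 -1.27824
step 24 | θ: -0.82110 0.42926 0.10871 0.40197 | θ̇: -0.18080 0.18417 -0.12183 -0.26966 | p_ee: -1.07218 0.42632 0.59829 | effort: 44.19432 -23.26510 1.94228 -1.04847
step 25 | θ: -0.82375 0.43176 0.11126 0.40256 | θ̇: -0.07124 0.08218 -0.04590 -0.29094 | p_ee: -1.07453 0.42614 0.59367 | effort: 38.03257 -19.88913 1.62036 -0.87186
step 26 | θ: -0.82451 0.43253 0.11497 0.40273 | θ̇: 0.00836 0.01070 -0.00293 -0.30488 | p_ee: -1.07521 0.42563 0.59274 | effort: 33.29824 -17.29838 1.37378 -0.73716
step 27 | θ: -0.82391 0.43211 0.11892 0.40217 | θ̇: 0.06349 -0.03884 0.02889 -0.29741 | p_ee: -1.07473 0.42491 0.59440 | effort: 29.70830 -15.33425 1.18791 -0.63633
step 28 | θ: -0.82230 0.43095 0.12171 0.39991 | θ̇: 0.10124 -0.07134 0.09943 -0.16023 | p_ee: -1.07346 0.42408 0.59776 | effort: 27.00058 -13.85968 1.05657 -0.56975
step 29 | θ: -0.82005 0.42930 0.12467 0.39853 | θ̇: 0.12608 -0.09036 0.09814 -0.13169 | p_ee: -1.07164 0.42324 0.60216 | effort: 24.97359 -12.75610 0.95980 -0.51870
step 30 | θ: -0.81742 0.42735 0.12742 0.39741 | θ̇: 0.14013 -0.10086 0.08151 -0.13051 | p_ee: -1.06948 0.42241 0.60715 | effort: 23.47527 -11.94080 0.88858 -0.48061
step 31 | θ: -0.81458 0.42526 0.12989 0.39634 | θ̇: 0.14608 -0.10538 0.06297 -0.13574 | p_ee: -1.06714 0.42160 0.61243 | effort: 22.38567 -11.34864 0.83683 -0.45280
step 32 | θ: -0.81169 0.42310 0.13214 0.39534 | θ̇: 0.14614 -0.10567 0.04552 -0.14385 | p_ee: -1.06471 0.42081 0.61776
any joint saturated: yes


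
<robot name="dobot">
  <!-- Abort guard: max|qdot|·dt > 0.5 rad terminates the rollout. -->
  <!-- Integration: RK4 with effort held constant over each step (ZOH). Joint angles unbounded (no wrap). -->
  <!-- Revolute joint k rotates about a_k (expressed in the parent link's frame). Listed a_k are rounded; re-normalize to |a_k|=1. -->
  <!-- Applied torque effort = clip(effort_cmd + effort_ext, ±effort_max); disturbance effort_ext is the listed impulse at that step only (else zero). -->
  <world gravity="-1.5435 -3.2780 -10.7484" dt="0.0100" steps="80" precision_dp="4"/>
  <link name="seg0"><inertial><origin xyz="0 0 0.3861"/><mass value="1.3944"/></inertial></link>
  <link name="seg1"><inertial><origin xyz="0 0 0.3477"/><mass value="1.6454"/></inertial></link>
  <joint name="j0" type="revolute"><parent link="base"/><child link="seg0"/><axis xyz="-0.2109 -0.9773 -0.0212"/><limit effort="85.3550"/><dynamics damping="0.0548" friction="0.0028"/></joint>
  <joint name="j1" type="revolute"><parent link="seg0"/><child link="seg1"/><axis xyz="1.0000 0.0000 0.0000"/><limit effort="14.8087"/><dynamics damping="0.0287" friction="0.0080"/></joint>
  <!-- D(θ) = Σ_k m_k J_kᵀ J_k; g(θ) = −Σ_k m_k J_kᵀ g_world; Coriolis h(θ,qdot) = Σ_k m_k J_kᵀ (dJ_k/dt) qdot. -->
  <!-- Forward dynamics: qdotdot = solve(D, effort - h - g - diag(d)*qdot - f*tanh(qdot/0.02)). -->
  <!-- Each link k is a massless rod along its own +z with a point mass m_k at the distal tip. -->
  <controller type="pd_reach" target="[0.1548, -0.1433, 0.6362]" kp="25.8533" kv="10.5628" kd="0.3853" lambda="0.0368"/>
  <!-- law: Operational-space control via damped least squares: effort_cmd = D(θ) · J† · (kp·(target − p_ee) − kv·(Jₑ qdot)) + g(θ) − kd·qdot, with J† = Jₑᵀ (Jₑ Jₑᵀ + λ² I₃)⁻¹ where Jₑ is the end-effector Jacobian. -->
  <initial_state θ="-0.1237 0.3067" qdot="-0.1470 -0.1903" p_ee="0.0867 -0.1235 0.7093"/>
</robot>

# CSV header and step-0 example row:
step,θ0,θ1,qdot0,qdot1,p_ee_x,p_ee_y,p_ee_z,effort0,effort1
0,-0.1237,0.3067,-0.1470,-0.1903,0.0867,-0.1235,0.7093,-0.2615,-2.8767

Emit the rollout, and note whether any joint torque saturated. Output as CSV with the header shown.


step,θ0,θ1,qdot0,qdot1,p_ee_x,p_ee_y,p_ee_z,effort0,effort1
1,-0.1252,0.3050,-0.1579,-0.1483,0.0877,-0.1232,0.7094,-0.0364,-2.9793
2,-0.1268,0.3037,-0.1673,-0.1112,0.0889,-0.1230,0.7093,0.1731,-3.0726
3,-0.1286,0.3028,-0.1754,-0.0785,0.0901,-0.1229,0.7092,0.3680,-3.1576
4,-0.1304,0.3021,-0.1823,-0.0497,0.0913,-0.1230,0.7091,0.5495,-3.2349
5,-0.1322,0.3018,-0.1880,-0.0244,0.0926,-0.1231,0.7089,0.7185,-3.3054
6,-0.1341,0.3016,-0.1928,-0.0024,0.0940,-0.1234,0.7087,0.8760,-3.3694
7,-0.1361,0.3017,-0.1967,0.0165,0.0953,-0.1237,0.7085,1.0229,-3.4269
8,-0.1380,0.3019,-0.1997,0.0328,0.0967,-0.1240,0.7082,1.1599,-3.4790
9,-0.1400,0.3023,-0.2020,0.0470,0.0981,-0.1245,0.7079,1.2877,-3.5267
10,-0.1421,0.3029,-0.2036,0.0592,0.0995,-0.1249,0.7076,1.4070,-3.5703
11,-0.1441,0.3035,-0.2046,0.0697,0.1009,-0.1255,0.7073,1.5185,-3.6103
12,-0.1462,0.3043,-0.2050,0.0788,0.1023,-0.1260,0.7070,1.6226,-3.6471
13,-0.1482,0.3051,-0.2049,0.0865,0.1037,-0.1266,0.7066,1.7200,-3.6810
14,-0.1503,0.3060,-0.2044,0.0931,0.1051,-0.1272,0.7062,1.8111,-3.7122
15,-0.1523,0.3069,-0.2034,0.0986,0.1065,-0.1278,0.7059,1.8964,-3.7410
16,-0.1543,0.3079,-0.2021,0.1033,0.1079,-0.1284,0.7055,1.9762,-3.7676
17,-0.1563,0.3090,-0.2004,0.1070,0.1093,-0.1291,0.7051,2.0511,-3.7923
18,-0.1583,0.3101,-0.1985,0.1101,0.1106,-0.1297,0.7047,2.1212,-3.8151
19,-0.1603,0.3112,-0.1963,0.1125,0.1120,-0.1304,0.7043,2.1870,-3.8363
20,-0.1623,0.3123,-0.1939,0.1144,0.1133,-0.1310,0.7039,2.2488,-3.8560
21,-0.1642,0.3135,-0.1913,0.1157,0.1146,-0.1317,0.7035,2.3069,-3.8743
22,-0.1661,0.3146,-0.1885,0.1166,0.1159,-0.1323,0.7031,2.3614,-3.8914
23,-0.1679,0.3158,-0.1856,0.1172,0.1172,-0.1330,0.7027,2.4127,-3.9073
24,-0.1698,0.3170,-0.1826,0.1174,0.1184,-0.1336,0.7023,2.4610,-3.9223
25,-0.1716,0.3182,-0.1794,0.1172,0.1197,-0.1343,0.7019,2.5064,-3.9362
26,-0.1734,0.3193,-0.1762,0.1169,0.1209,-0.1349,0.7015,2.5492,-3.9493
27,-0.1751,0.3205,-0.1729,0.1163,0.1220,-0.1355,0.7011,2.5896,-3.9616
28,-0.1768,0.3216,-0.1695,0.1155,0.1232,-0.1362,0.7007,2.6277,-3.9732
29,-0.1785,0.3228,-0.1661,0.1145,0.1243,-0.1368,0.7003,2.6636,-3.9841
30,-0.1802,0.3239,-0.1627,0.1134,0.1254,-0.1374,0.6999,2.6976,-3.9945
31,-0.1818,0.3251,-0.1592,0.1122,0.1265,-0.1380,0.6995,2.7297,-4.0042
32,-0.1833,0.3262,-0.1558,0.1109,0.1276,-0.1386,0.6992,2.7600,-4.0134
33,-0.1849,0.3273,-0.1523,0.1095,0.1286,-0.1392,0.6988,2.7888,-4.0221
34,-0.1864,0.3284,-0.1488,0.1080,0.1296,-0.1397,0.6984,2.8160,-4.0304
35,-0.1879,0.3294,-0.1454,0.1064,0.1306,-0.1403,0.6981,2.8417,-4.0383
36,-0.1893,0.3305,-0.1420,0.1048,0.1316,-0.1409,0.6977,2.8662,-4.0458
37,-0.1907,0.3315,-0.1386,0.1031,0.1325,-0.1414,0.6973,2.8894,-4.0530
38,-0.1921,0.3326,-0.1352,0.1015,0.1334,-0.1419,0.6970,2.9114,-4.0598
39,-0.1934,0.3336,-0.1319,0.0998,0.1343,-0.1424,0.6967,2.9323,-4.0663
40,-0.1947,0.3346,-0.1286,0.0980,0.1352,-0.1429,0.6963,2.9522,-4.0725
41,-0.1960,0.3355,-0.1254,0.0963,0.1360,-0.1434,0.6960,2.9711,-4.0785
42,-0.1972,0.3365,-0.1222,0.0946,0.1369,-0.1439,0.6957,2.9891,-4.0842
43,-0.1984,0.3374,-0.1190,0.0928,0.1377,-0.1444,0.6954,3.0062,-4.0897
44,-0.1996,0.3383,-0.1159,0.0911,0.1384,-0.1449,0.6950,3.0225,-4.0949
45,-0.2007,0.3392,-0.1129,0.0894,0.1392,-0.1453,0.6947,3.0381,-4.1000
46,-0.2018,0.3401,-0.1099,0.0877,0.1399,-0.1458,0.6944,3.0529,-4.1049
47,-0.2029,0.3410,-0.1069,0.0860,0.1407,-0.1462,0.6941,3.0671,-4.1096
48,-0.2040,0.3418,-0.1041,0.0843,0.1414,-0.1466,0.6939,3.0806,-4.1141
49,-0.2050,0.3427,-0.1012,0.0826,0.1420,-0.1470,0.6936,3.0935,-4.1185
50,-0.2060,0.3435,-0.0985,0.0810,0.1427,-0.1475,0.6933,3.1058,-4.1227
51,-0.2070,0.3443,-0.0958,0.0793,0.1433,-0.1479,0.6930,3.1176,-4.1268
52,-0.2079,0.3451,-0.0931,0.0777,0.1440,-0.1482,0.6928,3.1289,-4.1307
53,-0.2088,0.3459,-0.0905,0.0762,0.1446,-0.1486,0.6925,3.1397,-4.1345
54,-0.2097,0.3466,-0.0880,0.0746,0.1452,-0.1490,0.6923,3.1501,-4.1382
55,-0.2106,0.3473,-0.0855,0.0731,0.1457,-0.1493,0.6920,3.1600,-4.1418
56,-0.2114,0.3481,-0.0831,0.0716,0.1463,-0.1497,0.6918,3.1695,-4.1452
57,-0.2123,0.3488,-0.0808,0.0701,0.1468,-0.1500,0.6915,3.1786,-4.1486
58,-0.2131,0.3495,-0.0785,0.0686,0.1473,-0.1504,0.6913,3.1873,-4.1518
59,-0.2138,0.3501,-0.0762,0.0672,0.1479,-0.1507,0.6911,3.1957,-4.1550
60,-0.2146,0.3508,-0.0740,0.0658,0.1483,-0.1510,0.6909,3.2038,-4.1580
61,-0.2153,0.3515,-0.0719,0.0644,0.1488,-0.1513,0.6906,3.2115,-4.1610
62,-0.2160,0.3521,-0.0698,0.0631,0.1493,-0.1516,0.6904,3.2189,-4.1639
63,-0.2167,0.3527,-0.0678,0.0617,0.1497,-0.1519,0.6902,3.2260,-4.1667
64,-0.2174,0.3533,-0.0658,0.0604,0.1502,-0.1522,0.6900,3.2329,-4.1695
65,-0.2180,0.3539,-0.0639,0.0592,0.1506,-0.1525,0.6898,3.2395,-4.1721
66,-0.2187,0.3545,-0.0620,0.0579,0.1510,-0.1528,0.6896,3.2458,-4.1747
67,-0.2193,0.3551,-0.0602,0.0567,0.1514,-0.1531,0.6895,3.2519,-4.1773
68,-0.2199,0.3557,-0.0584,0.0555,0.1518,-0.1533,0.6893,3.2578,-4.1797
69,-0.2204,0.3562,-0.0567,0.0543,0.1522,-0.1536,0.6891,3.2635,-4.1821
70,-0.2210,0.3567,-0.0550,0.0532,0.1525,-0.1538,0.6889,3.2689,-4.1845
71,-0.2215,0.3573,-0.0534,0.0520,0.1529,-0.1541,0.6888,3.2742,-4.1867
72,-0.2221,0.3578,-0.0518,0.0509,0.1532,-0.1543,0.6886,3.2792,-4.1889
73,-0.2226,0.3583,-0.0503,0.0499,0.1536,-0.1546,0.6884,3.2841,-4.1911
74,-0.2231,0.3588,-0.0488,0.0488,0.1539,-0.1548,0.6883,3.2888,-4.1932
75,-0.2235,0.3593,-0.0473,0.0478,0.1542,-0.1550,0.6881,3.2933,-4.1953
76,-0.2240,0.3597,-0.0459,0.0468,0.1545,-0.1552,0.6880,3.2977,-4.1973
77,-0.2245,0.3602,-0.0445,0.0458,0.1548,-0.1554,0.6878,3.3019,-4.1993
78,-0.2249,0.3606,-0.0432,0.0448,0.1551,-0.1556,0.6877,3.3060,-4.2012
79,-0.2253,0.3611,-0.0419,0.0439,0.1553,-0.1558,0.6876,3.3099,-4.2030
80,-0.2257,0.3615,-0.0406,0.0429,0.1556,-0.1560,0.6874,,
# any joint saturated: no


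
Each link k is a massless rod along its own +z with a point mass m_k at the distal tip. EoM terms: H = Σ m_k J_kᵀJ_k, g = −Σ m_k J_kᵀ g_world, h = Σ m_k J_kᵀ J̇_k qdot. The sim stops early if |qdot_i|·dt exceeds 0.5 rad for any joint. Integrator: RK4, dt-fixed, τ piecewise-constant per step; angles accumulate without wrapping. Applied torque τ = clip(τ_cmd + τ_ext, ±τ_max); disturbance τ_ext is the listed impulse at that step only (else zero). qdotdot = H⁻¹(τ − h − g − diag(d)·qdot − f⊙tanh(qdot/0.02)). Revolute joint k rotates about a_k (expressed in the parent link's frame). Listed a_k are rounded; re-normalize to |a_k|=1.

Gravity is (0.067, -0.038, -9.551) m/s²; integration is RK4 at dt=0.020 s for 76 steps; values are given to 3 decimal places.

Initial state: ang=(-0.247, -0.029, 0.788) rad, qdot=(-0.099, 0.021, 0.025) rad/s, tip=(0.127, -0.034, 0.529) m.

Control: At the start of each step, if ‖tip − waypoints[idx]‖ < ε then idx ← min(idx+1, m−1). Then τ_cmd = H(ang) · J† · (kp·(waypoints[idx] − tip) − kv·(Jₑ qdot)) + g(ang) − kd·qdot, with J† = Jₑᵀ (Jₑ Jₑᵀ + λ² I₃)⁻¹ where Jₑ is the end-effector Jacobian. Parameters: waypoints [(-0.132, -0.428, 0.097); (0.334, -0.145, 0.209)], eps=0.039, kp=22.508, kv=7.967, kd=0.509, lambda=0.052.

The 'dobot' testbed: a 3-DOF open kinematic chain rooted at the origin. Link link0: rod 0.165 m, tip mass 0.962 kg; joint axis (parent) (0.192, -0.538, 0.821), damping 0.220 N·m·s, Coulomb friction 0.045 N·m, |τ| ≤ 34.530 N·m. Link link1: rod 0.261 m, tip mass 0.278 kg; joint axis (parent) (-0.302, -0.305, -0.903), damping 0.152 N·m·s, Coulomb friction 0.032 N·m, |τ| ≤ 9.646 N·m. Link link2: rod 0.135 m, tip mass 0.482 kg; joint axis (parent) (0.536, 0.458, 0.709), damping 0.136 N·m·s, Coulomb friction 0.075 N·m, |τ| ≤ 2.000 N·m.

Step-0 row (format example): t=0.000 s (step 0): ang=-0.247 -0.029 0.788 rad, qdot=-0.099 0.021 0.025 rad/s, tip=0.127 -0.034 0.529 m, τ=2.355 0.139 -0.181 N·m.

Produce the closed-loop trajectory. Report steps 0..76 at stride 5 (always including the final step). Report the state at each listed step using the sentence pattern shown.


t=0.100 s (step 5): ang=-0.132 -0.043 0.927 rad, qdot=2.082 -2.089 -1.603 rad/s, tip=0.110 -0.039 0.527 m, τ=0.669 1.125 0.681 N·m.
t=0.200 s (step 10): ang=0.059 0.029 1.156 rad, qdot=2.279 1.558 3.404 rad/s, tip=0.068 -0.041 0.524 m, τ=0.313 -0.844 -1.896 N·m.
t=0.300 s (step 15): ang=0.279 0.012 1.017 rad, qdot=2.769 -5.368 -10.366 rad/s, tip=0.006 -0.060 0.533 m, τ=-0.524 2.602 2.000 N·m.
t=0.400 s (step 20): ang=0.530 0.143 1.154 rad, qdot=2.721 2.126 2.083 rad/s, tip=-0.059 -0.087 0.521 m, τ=-0.898 -1.402 -1.106 N·m.
t=0.500 s (step 25): ang=0.785 0.157 1.032 rad, qdot=2.478 -3.723 -9.044 rad/s, tip=-0.118 -0.137 0.506 m, τ=-1.401 1.565 2.000 N·m.
t=0.600 s (step 30): ang=1.044 0.294 1.172 rad, qdot=2.913 1.715 2.698 rad/s, tip=-0.160 -0.190 0.470 m, τ=-2.049 -1.296 -1.360 N·m.
t=0.700 s (step 35): ang=1.282 0.325 1.053 rad, qdot=2.051 -2.408 -7.214 rad/s, tip=-0.187 -0.254 0.435 m, τ=-2.188 0.719 2.000 N·m.
t=0.800 s (step 40): ang=1.514 0.467 1.204 rad, qdot=2.586 1.734 3.162 rad/s, tip=-0.191 -0.307 0.389 m, τ=-2.800 -1.409 -1.511 N·m.
t=0.900 s (step 45): ang=1.712 0.475 1.050 rad, qdot=1.466 -4.678 -11.559 rad/s, tip=-0.184 -0.364 0.350 m, τ=-2.655 1.762 2.000 N·m.
t=1.000 s (step 50): ang=1.896 0.609 1.180 rad, qdot=1.006 0.238 -0.758 rad/s, tip=-0.164 -0.401 0.309 m, τ=-2.107 -0.698 0.550 N·m.
t=1.100 s (step 55): ang=1.970 0.652 1.175 rad, qdot=0.520 0.227 -0.365 rad/s, tip=-0.154 -0.419 0.292 m, τ=-1.673 -0.670 0.335 N·m.
t=1.200 s (step 60): ang=2.019 0.718 1.243 rad, qdot=0.410 0.409 0.127 rad/s, tip=-0.147 -0.426 0.279 m, τ=-1.600 -0.761 0.084 N·m.
t=1.300 s (step 65): ang=2.059 0.770 1.280 rad, qdot=0.620 1.149 2.171 rad/s, tip=-0.141 -0.433 0.268 m, τ=-1.787 -1.133 -0.958 N·m.
t=1.400 s (step 70): ang=2.164 0.801 1.217 rad, qdot=1.554 -0.048 -1.778 rad/s, tip=-0.120 -0.456 0.244 m, τ=-3.257 -0.678 1.219 N·m.
t=1.500 s (step 75): ang=2.288 0.883 1.274 rad, qdot=2.239 1.388 0.380 rad/s, tip=-0.091 -0.472 0.218 m, τ=-4.124 -1.470 0.194 N·m.
t=1.520 s (step 76): ang=2.321 0.877 1.217 rad, qdot=1.409 -0.211 -1.934 rad/s, tip=-0.082 -0.480 0.211 m.


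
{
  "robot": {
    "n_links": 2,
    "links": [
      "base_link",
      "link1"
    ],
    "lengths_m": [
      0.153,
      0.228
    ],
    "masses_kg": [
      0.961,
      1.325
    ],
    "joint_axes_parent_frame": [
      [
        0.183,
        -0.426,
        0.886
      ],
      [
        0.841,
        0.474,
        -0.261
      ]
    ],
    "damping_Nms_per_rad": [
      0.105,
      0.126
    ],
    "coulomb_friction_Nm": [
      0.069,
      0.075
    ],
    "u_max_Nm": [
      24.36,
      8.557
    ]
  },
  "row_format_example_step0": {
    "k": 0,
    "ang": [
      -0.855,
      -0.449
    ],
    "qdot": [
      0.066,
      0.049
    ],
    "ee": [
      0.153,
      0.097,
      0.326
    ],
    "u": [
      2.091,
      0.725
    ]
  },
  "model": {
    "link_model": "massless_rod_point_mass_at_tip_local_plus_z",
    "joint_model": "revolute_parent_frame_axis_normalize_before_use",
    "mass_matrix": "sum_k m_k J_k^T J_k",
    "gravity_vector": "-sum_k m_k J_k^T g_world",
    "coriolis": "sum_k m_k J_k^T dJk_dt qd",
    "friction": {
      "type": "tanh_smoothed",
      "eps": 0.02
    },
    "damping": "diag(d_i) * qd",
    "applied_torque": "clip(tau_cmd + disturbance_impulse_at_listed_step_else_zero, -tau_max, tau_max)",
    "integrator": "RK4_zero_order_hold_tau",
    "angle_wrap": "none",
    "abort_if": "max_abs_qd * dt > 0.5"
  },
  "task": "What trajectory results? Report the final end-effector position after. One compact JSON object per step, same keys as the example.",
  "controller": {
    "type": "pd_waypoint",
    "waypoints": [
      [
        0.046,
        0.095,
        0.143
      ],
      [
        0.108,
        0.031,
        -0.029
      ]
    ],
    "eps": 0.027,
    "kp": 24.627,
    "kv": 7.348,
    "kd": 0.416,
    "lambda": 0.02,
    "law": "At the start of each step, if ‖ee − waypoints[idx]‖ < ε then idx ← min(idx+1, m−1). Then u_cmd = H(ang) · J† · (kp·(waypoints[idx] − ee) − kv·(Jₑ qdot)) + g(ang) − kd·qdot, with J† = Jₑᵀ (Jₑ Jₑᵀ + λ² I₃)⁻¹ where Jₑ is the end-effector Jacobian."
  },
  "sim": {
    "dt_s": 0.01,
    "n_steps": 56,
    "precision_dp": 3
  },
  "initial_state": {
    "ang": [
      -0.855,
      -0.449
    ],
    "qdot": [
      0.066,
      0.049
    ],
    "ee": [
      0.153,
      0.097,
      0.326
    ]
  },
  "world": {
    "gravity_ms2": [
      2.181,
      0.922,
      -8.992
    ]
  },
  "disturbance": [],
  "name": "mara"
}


{"k":1,"ang":[-0.854,-0.449],"qdot":[0.069,-0.049],"ee":[0.153,0.097,0.326],"u":[2.078,0.811]}
{"k":2,"ang":[-0.854,-0.45],"qdot":[0.075,-0.12],"ee":[0.152,0.097,0.326],"u":[2.065,0.875]}
{"k":3,"ang":[-0.853,-0.451],"qdot":[0.08,-0.18],"ee":[0.152,0.097,0.326],"u":[2.053,0.931]}
{"k":4,"ang":[-0.852,-0.453],"qdot":[0.085,-0.231],"ee":[0.152,0.098,0.325],"u":[2.043,0.978]}
{"k":5,"ang":[-0.851,-0.456],"qdot":[0.09,-0.274],"ee":[0.152,0.099,0.325],"u":[2.034,1.02]}
{"k":6,"ang":[-0.85,-0.459],"qdot":[0.094,-0.31],"ee":[0.152,0.099,0.325],"u":[2.026,1.056]}
{"k":7,"ang":[-0.849,-0.462],"qdot":[0.098,-0.34],"ee":[0.151,0.1,0.325],"u":[2.019,1.087]}
{"k":8,"ang":[-0.848,-0.466],"qdot":[0.101,-0.366],"ee":[0.151,0.101,0.325],"u":[2.014,1.115]}
{"k":9,"ang":[-0.847,-0.469],"qdot":[0.104,-0.388],"ee":[0.151,0.101,0.324],"u":[2.009,1.139]}
{"k":10,"ang":[-0.846,-0.473],"qdot":[0.106,-0.406],"ee":[0.15,0.102,0.324],"u":[2.005,1.16]}
{"k":11,"ang":[-0.845,-0.478],"qdot":[0.108,-0.421],"ee":[0.15,0.103,0.324],"u":[2.001,1.179]}
{"k":12,"ang":[-0.844,-0.482],"qdot":[0.11,-0.434],"ee":[0.15,0.104,0.323],"u":[1.998,1.196]}
{"k":13,"ang":[-0.843,-0.486],"qdot":[0.112,-0.444],"ee":[0.149,0.105,0.323],"u":[1.996,1.212]}
{"k":14,"ang":[-0.842,-0.491],"qdot":[0.113,-0.453],"ee":[0.149,0.106,0.323],"u":[1.994,1.226]}
{"k":15,"ang":[-0.841,-0.495],"qdot":[0.113,-0.461],"ee":[0.149,0.107,0.322],"u":[1.993,1.238]}
{"k":16,"ang":[-0.84,-0.5],"qdot":[0.114,-0.467],"ee":[0.148,0.108,0.322],"u":[1.992,1.25]}
{"k":17,"ang":[-0.838,-0.505],"qdot":[0.114,-0.472],"ee":[0.148,0.109,0.321],"u":[1.991,1.26]}
{"k":18,"ang":[-0.837,-0.509],"qdot":[0.114,-0.476],"ee":[0.148,0.11,0.321],"u":[1.991,1.27]}
{"k":19,"ang":[-0.836,-0.514],"qdot":[0.114,-0.479],"ee":[0.147,0.111,0.321],"u":[1.991,1.279]}
{"k":20,"ang":[-0.835,-0.519],"qdot":[0.113,-0.482],"ee":[0.147,0.112,0.32],"u":[1.991,1.288]}
{"k":21,"ang":[-0.834,-0.524],"qdot":[0.113,-0.484],"ee":[0.147,0.113,0.32],"u":[1.991,1.296]}
{"k":22,"ang":[-0.833,-0.529],"qdot":[0.112,-0.485],"ee":[0.146,0.114,0.319],"u":[1.992,1.304]}
{"k":23,"ang":[-0.832,-0.533],"qdot":[0.111,-0.486],"ee":[0.146,0.115,0.319],"u":[1.993,1.311]}
{"k":24,"ang":[-0.83,-0.538],"qdot":[0.11,-0.487],"ee":[0.145,0.116,0.318],"u":[1.994,1.318]}
{"k":25,"ang":[-0.829,-0.543],"qdot":[0.109,-0.488],"ee":[0.145,0.117,0.318],"u":[1.995,1.325]}
{"k":26,"ang":[-0.828,-0.548],"qdot":[0.108,-0.488],"ee":[0.145,0.118,0.318],"u":[1.996,1.331]}
{"k":27,"ang":[-0.827,-0.553],"qdot":[0.107,-0.488],"ee":[0.144,0.119,0.317],"u":[1.997,1.338]}
{"k":28,"ang":[-0.826,-0.558],"qdot":[0.106,-0.488],"ee":[0.144,0.12,0.317],"u":[1.998,1.344]}
{"k":29,"ang":[-0.825,-0.563],"qdot":[0.104,-0.487],"ee":[0.143,0.121,0.316],"u":[1.999,1.35]}
{"k":30,"ang":[-0.824,-0.568],"qdot":[0.103,-0.487],"ee":[0.143,0.122,0.316],"u":[2.001,1.356]}
{"k":31,"ang":[-0.823,-0.572],"qdot":[0.102,-0.486],"ee":[0.143,0.123,0.315],"u":[2.002,1.361]}
{"k":32,"ang":[-0.822,-0.577],"qdot":[0.1,-0.485],"ee":[0.142,0.124,0.315],"u":[2.004,1.367]}
{"k":33,"ang":[-0.821,-0.582],"qdot":[0.099,-0.485],"ee":[0.142,0.125,0.314],"u":[2.005,1.372]}
{"k":34,"ang":[-0.82,-0.587],"qdot":[0.097,-0.484],"ee":[0.141,0.126,0.314],"u":[2.007,1.378]}
{"k":35,"ang":[-0.819,-0.592],"qdot":[0.095,-0.483],"ee":[0.141,0.127,0.313],"u":[2.008,1.383]}
{"k":36,"ang":[-0.818,-0.597],"qdot":[0.094,-0.482],"ee":[0.141,0.128,0.313],"u":[2.01,1.389]}
{"k":37,"ang":[-0.817,-0.601],"qdot":[0.092,-0.48],"ee":[0.14,0.129,0.312],"u":[2.011,1.394]}
{"k":38,"ang":[-0.816,-0.606],"qdot":[0.091,-0.479],"ee":[0.14,0.13,0.312],"u":[2.013,1.399]}
{"k":39,"ang":[-0.815,-0.611],"qdot":[0.089,-0.478],"ee":[0.139,0.13,0.311],"u":[2.014,1.404]}
{"k":40,"ang":[-0.815,-0.616],"qdot":[0.088,-0.477],"ee":[0.139,0.131,0.311],"u":[2.016,1.409]}
{"k":41,"ang":[-0.814,-0.621],"qdot":[0.086,-0.476],"ee":[0.139,0.132,0.31],"u":[2.018,1.414]}
{"k":42,"ang":[-0.813,-0.625],"qdot":[0.084,-0.474],"ee":[0.138,0.133,0.31],"u":[2.019,1.419]}
{"k":43,"ang":[-0.812,-0.63],"qdot":[0.083,-0.473],"ee":[0.138,0.134,0.309],"u":[2.021,1.424]}
{"k":44,"ang":[-0.811,-0.635],"qdot":[0.081,-0.472],"ee":[0.137,0.135,0.309],"u":[2.022,1.429]}
{"k":45,"ang":[-0.81,-0.639],"qdot":[0.08,-0.47],"ee":[0.137,0.136,0.308],"u":[2.024,1.433]}
{"k":46,"ang":[-0.81,-0.644],"qdot":[0.078,-0.469],"ee":[0.137,0.137,0.308],"u":[2.025,1.438]}
{"k":47,"ang":[-0.809,-0.649],"qdot":[0.077,-0.467],"ee":[0.136,0.138,0.307],"u":[2.027,1.443]}
{"k":48,"ang":[-0.808,-0.653],"qdot":[0.075,-0.466],"ee":[0.136,0.139,0.307],"u":[2.028,1.448]}
{"k":49,"ang":[-0.807,-0.658],"qdot":[0.073,-0.464],"ee":[0.135,0.139,0.306],"u":[2.03,1.452]}
{"k":50,"ang":[-0.807,-0.663],"qdot":[0.072,-0.463],"ee":[0.135,0.14,0.306],"u":[2.031,1.457]}
{"k":51,"ang":[-0.806,-0.667],"qdot":[0.07,-0.461],"ee":[0.135,0.141,0.305],"u":[2.032,1.461]}
{"k":52,"ang":[-0.805,-0.672],"qdot":[0.069,-0.46],"ee":[0.134,0.142,0.305],"u":[2.034,1.466]}
{"k":53,"ang":[-0.804,-0.677],"qdot":[0.067,-0.458],"ee":[0.134,0.143,0.304],"u":[2.035,1.47]}
{"k":54,"ang":[-0.804,-0.681],"qdot":[0.066,-0.457],"ee":[0.133,0.144,0.304],"u":[2.037,1.475]}
{"k":55,"ang":[-0.803,-0.686],"qdot":[0.065,-0.455],"ee":[0.133,0.144,0.303],"u":[2.038,1.479]}
{"k":56,"ang":[-0.803,-0.69],"qdot":[0.063,-0.454],"ee":[0.133,0.145,0.303]}
{"summary": "final ee position (m): 0.133 0.145 0.303"}


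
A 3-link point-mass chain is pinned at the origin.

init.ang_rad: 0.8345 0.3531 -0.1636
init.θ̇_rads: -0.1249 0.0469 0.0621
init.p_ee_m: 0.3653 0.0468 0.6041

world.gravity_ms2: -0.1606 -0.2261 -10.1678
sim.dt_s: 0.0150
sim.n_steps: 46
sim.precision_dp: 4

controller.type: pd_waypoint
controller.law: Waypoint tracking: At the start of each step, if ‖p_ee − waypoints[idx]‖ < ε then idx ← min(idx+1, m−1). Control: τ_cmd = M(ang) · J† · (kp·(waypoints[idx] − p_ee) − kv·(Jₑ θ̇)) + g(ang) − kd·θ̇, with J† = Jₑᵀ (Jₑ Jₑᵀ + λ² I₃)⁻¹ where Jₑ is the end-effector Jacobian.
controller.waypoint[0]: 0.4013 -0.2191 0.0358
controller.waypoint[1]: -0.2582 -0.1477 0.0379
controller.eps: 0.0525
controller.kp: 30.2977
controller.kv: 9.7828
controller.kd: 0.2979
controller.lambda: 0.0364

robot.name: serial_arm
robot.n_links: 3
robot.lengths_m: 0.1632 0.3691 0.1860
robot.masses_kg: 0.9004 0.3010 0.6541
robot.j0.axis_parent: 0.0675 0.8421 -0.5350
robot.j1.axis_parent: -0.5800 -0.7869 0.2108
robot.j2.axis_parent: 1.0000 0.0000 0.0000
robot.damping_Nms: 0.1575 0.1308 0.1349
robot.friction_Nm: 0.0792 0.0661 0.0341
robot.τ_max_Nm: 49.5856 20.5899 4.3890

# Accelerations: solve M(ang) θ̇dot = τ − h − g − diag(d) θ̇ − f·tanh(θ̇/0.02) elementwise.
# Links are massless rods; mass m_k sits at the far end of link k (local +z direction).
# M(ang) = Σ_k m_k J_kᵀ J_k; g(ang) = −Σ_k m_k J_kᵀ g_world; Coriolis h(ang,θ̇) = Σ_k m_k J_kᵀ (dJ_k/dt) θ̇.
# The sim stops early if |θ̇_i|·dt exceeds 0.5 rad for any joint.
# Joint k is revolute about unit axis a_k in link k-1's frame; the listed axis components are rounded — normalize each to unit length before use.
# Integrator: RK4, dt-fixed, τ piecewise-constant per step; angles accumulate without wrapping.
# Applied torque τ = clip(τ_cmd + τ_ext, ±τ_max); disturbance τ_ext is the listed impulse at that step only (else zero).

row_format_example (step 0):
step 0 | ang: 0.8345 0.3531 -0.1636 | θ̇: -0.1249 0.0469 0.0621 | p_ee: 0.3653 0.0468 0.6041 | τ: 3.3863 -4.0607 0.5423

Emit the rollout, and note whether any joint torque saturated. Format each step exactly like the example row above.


step 1 | ang: 0.8335 0.3519 -0.1655 | θ̇: 0.0211 -0.1685 -0.2270 | p_ee: 0.3652 0.0468 0.6042 | τ: 2.2896 -3.3031 0.6084
step 2 | ang: 0.8352 0.3487 -0.1688 | θ̇: 0.1981 -0.2532 -0.2259 | p_ee: 0.3672 0.0456 0.6031 | τ: 1.3449 -2.6754 0.5725
step 3 | ang: 0.8391 0.3441 -0.1727 | θ̇: 0.3222 -0.3613 -0.2842 | p_ee: 0.3708 0.0432 0.6012 | τ: 0.5183 -2.1222 0.5586
step 4 | ang: 0.8446 0.3380 -0.1773 | θ̇: 0.4209 -0.4581 -0.3287 | p_ee: 0.3757 0.0399 0.5985 | τ: -0.2105 -1.6411 0.5415
step 5 | ang: 0.8515 0.3303 -0.1826 | θ̇: 0.4915 -0.5551 -0.3815 | p_ee: 0.3817 0.0358 0.5952 | τ: -0.8543 -1.2193 0.5284
step 6 | ang: 0.8592 0.3213 -0.1888 | θ̇: 0.5392 -0.6505 -0.4363 | p_ee: 0.3885 0.0309 0.5913 | τ: -1.4250 -0.8486 0.5167
step 7 | ang: 0.8675 0.3108 -0.1958 | θ̇: 0.5664 -0.7456 -0.4943 | p_ee: 0.3959 0.0252 0.5868 | τ: -1.9318 -0.5209 0.5064
step 8 | ang: 0.8760 0.2989 -0.2037 | θ̇: 0.5759 -0.8406 -0.5543 | p_ee: 0.4038 0.0190 0.5819 | τ: -2.3825 -0.2294 0.4969
step 9 | ang: 0.8846 0.2856 -0.2125 | θ̇: 0.5702 -0.9354 -0.6154 | p_ee: 0.4119 0.0122 0.5766 | τ: -2.7831 0.0321 0.4875
step 10 | ang: 0.8930 0.2708 -0.2222 | θ̇: 0.5518 -1.0296 -0.6761 | p_ee: 0.4202 0.0049 0.5710 | τ: -3.1383 0.2687 0.4776
step 11 | ang: 0.9011 0.2547 -0.2328 | θ̇: 0.5231 -1.1223 -0.7350 | p_ee: 0.4286 -0.0029 0.5650 | τ: -3.4521 0.4853 0.4666
step 12 | ang: 0.9086 0.2372 -0.2442 | θ̇: 0.4867 -1.2121 -0.7904 | p_ee: 0.4368 -0.0111 0.5588 | τ: -3.7276 0.6857 0.4538
step 13 | ang: 0.9156 0.2183 -0.2565 | θ̇: 0.4451 -1.2975 -0.8407 | p_ee: 0.4450 -0.0196 0.5523 | τ: -3.9676 0.8730 0.4390
step 14 | ang: 0.9220 0.1983 -0.2694 | θ̇: 0.4007 -1.3767 -0.8845 | p_ee: 0.4528 -0.0286 0.5456 | τ: -4.1749 1.0497 0.4220
step 15 | ang: 0.9276 0.1771 -0.2830 | θ̇: 0.3559 -1.4482 -0.9209 | p_ee: 0.4604 -0.0378 0.5387 | τ: -4.3526 1.2175 0.4028
step 16 | ang: 0.9327 0.1549 -0.2970 | θ̇: 0.3126 -1.5106 -0.9495 | p_ee: 0.4677 -0.0472 0.5316 | τ: -4.5039 1.3774 0.3817
step 17 | ang: 0.9371 0.1319 -0.3114 | θ̇: 0.2724 -1.5629 -0.9705 | p_ee: 0.4746 -0.0569 0.5244 | τ: -4.6322 1.5298 0.3592
step 18 | ang: 0.9409 0.1082 -0.3260 | θ̇: 0.2364 -1.6046 -0.9846 | p_ee: 0.4812 -0.0667 0.5170 | τ: -4.7412 1.6751 0.3360
step 19 | ang: 0.9442 0.0839 -0.3408 | θ̇: 0.2054 -1.6358 -0.9928 | p_ee: 0.4873 -0.0766 0.5095 | τ: -4.8341 1.8130 0.3128
step 20 | ang: 0.9471 0.0592 -0.3557 | θ̇: 0.1795 -1.6568 -0.9963 | p_ee: 0.4931 -0.0865 0.5019 | τ: -4.9141 1.9435 0.2901
step 21 | ang: 0.9497 0.0343 -0.3706 | θ̇: 0.1589 -1.6682 -0.9965 | p_ee: 0.4985 -0.0964 0.4941 | τ: -4.9837 2.0665 0.2687
step 22 | ang: 0.9519 0.0093 -0.3855 | θ̇: 0.1432 -1.6710 -0.9944 | p_ee: 0.5035 -0.1063 0.4863 | τ: -5.0451 2.1819 0.2487
step 23 | ang: 0.9540 -0.0157 -0.4003 | θ̇: 0.1319 -1.6661 -0.9911 | p_ee: 0.5082 -0.1161 0.4783 | τ: -5.1000 2.2899 0.2306
step 24 | ang: 0.9560 -0.0406 -0.4151 | θ̇: 0.1246 -1.6547 -0.9872 | p_ee: 0.5124 -0.1258 0.4703 | τ: -5.1496 2.3906 0.2145
step 25 | ang: 0.9578 -0.0653 -0.4299 | θ̇: 0.1207 -1.6377 -0.9833 | p_ee: 0.5164 -0.1353 0.4621 | τ: -5.1950 2.4844 0.2003
step 26 | ang: 0.9596 -0.0896 -0.4445 | θ̇: 0.1196 -1.6160 -0.9799 | p_ee: 0.5200 -0.1447 0.4539 | τ: -5.2366 2.5714 0.1879
step 27 | ang: 0.9615 -0.1137 -0.4592 | θ̇: 0.1207 -1.5906 -0.9770 | p_ee: 0.5233 -0.1538 0.4457 | τ: -5.2750 2.6520 0.1774
step 28 | ang: 0.9633 -0.1373 -0.4738 | θ̇: 0.1236 -1.5622 -0.9750 | p_ee: 0.5263 -0.1627 0.4373 | τ: -5.3103 2.7265 0.1685
step 29 | ang: 0.9652 -0.1604 -0.4884 | θ̇: 0.1278 -1.5315 -0.9736 | p_ee: 0.5290 -0.1714 0.4290 | τ: -5.3428 2.7953 0.1610
step 30 | ang: 0.9672 -0.1831 -0.5029 | θ̇: 0.1329 -1.4991 -0.9730 | p_ee: 0.5314 -0.1798 0.4206 | τ: -5.3725 2.8587 0.1547
step 31 | ang: 0.9692 -0.2054 -0.5175 | θ̇: 0.1385 -1.4654 -0.9731 | p_ee: 0.5336 -0.1879 0.4122 | τ: -5.3994 2.9170 0.1495
step 32 | ang: 0.9714 -0.2271 -0.5321 | θ̇: 0.1443 -1.4311 -0.9737 | p_ee: 0.5355 -0.1958 0.4038 | τ: -5.4237 2.9705 0.1451
step 33 | ang: 0.9736 -0.2482 -0.5467 | θ̇: 0.1502 -1.3963 -0.9747 | p_ee: 0.5372 -0.2034 0.3955 | τ: -5.4453 3.0195 0.1416
step 34 | ang: 0.9759 -0.2689 -0.5613 | θ̇: 0.1559 -1.3613 -0.9760 | p_ee: 0.5387 -0.2107 0.3871 | τ: -5.4642 3.0641 0.1386
step 35 | ang: 0.9783 -0.2890 -0.5759 | θ̇: 0.1612 -1.3265 -0.9776 | p_ee: 0.5400 -0.2177 0.3788 | τ: -5.4805 3.1047 0.1360
step 36 | ang: 0.9808 -0.3087 -0.5905 | θ̇: 0.1661 -1.2920 -0.9793 | p_ee: 0.5410 -0.2245 0.3706 | τ: -5.4943 3.1415 0.1339
step 37 | ang: 0.9833 -0.3278 -0.6052 | θ̇: 0.1704 -1.2579 -0.9810 | p_ee: 0.5419 -0.2310 0.3624 | τ: -5.5056 3.1747 0.1320
step 38 | ang: 0.9859 -0.3464 -0.6199 | θ̇: 0.1742 -1.2243 -0.9827 | p_ee: 0.5425 -0.2371 0.3543 | τ: -5.5144 3.2044 0.1304
step 39 | ang: 0.9885 -0.3645 -0.6347 | θ̇: 0.1773 -1.1914 -0.9842 | p_ee: 0.5430 -0.2431 0.3462 | τ: -5.5209 3.2309 0.1289
step 40 | ang: 0.9912 -0.3821 -0.6494 | θ̇: 0.1798 -1.1593 -0.9856 | p_ee: 0.5433 -0.2487 0.3383 | τ: -5.5251 3.2543 0.1275
step 41 | ang: 0.9939 -0.3992 -0.6642 | θ̇: 0.1816 -1.1279 -0.9867 | p_ee: 0.5435 -0.2541 0.3305 | τ: -5.5271 3.2749 0.1261
step 42 | ang: 0.9967 -0.4159 -0.6790 | θ̇: 0.1827 -1.0972 -0.9876 | p_ee: 0.5435 -0.2592 0.3227 | τ: -5.5271 3.2927 0.1247
step 43 | ang: 0.9994 -0.4321 -0.6938 | θ̇: 0.1833 -1.0674 -0.9881 | p_ee: 0.5434 -0.2641 0.3151 | τ: -5.5251 3.3080 0.1234
step 44 | ang: 1.0022 -0.4479 -0.7086 | θ̇: 0.1832 -1.0383 -0.9884 | p_ee: 0.5431 -0.2687 0.3076 | τ: -5.5213 3.3208 0.1220
step 45 | ang: 1.0050 -0.4633 -0.7235 | θ̇: 0.1826 -1.0101 -0.9883 | p_ee: 0.5427 -0.2731 0.3003 | τ: -5.5157 3.3314 0.1205
step 46 | ang: 1.0077 -0.4782 -0.7383 | θ̇: 0.1815 -0.9826 -0.9878 | p_ee: 0.5423 -0.2773 0.2931
any joint saturated: no


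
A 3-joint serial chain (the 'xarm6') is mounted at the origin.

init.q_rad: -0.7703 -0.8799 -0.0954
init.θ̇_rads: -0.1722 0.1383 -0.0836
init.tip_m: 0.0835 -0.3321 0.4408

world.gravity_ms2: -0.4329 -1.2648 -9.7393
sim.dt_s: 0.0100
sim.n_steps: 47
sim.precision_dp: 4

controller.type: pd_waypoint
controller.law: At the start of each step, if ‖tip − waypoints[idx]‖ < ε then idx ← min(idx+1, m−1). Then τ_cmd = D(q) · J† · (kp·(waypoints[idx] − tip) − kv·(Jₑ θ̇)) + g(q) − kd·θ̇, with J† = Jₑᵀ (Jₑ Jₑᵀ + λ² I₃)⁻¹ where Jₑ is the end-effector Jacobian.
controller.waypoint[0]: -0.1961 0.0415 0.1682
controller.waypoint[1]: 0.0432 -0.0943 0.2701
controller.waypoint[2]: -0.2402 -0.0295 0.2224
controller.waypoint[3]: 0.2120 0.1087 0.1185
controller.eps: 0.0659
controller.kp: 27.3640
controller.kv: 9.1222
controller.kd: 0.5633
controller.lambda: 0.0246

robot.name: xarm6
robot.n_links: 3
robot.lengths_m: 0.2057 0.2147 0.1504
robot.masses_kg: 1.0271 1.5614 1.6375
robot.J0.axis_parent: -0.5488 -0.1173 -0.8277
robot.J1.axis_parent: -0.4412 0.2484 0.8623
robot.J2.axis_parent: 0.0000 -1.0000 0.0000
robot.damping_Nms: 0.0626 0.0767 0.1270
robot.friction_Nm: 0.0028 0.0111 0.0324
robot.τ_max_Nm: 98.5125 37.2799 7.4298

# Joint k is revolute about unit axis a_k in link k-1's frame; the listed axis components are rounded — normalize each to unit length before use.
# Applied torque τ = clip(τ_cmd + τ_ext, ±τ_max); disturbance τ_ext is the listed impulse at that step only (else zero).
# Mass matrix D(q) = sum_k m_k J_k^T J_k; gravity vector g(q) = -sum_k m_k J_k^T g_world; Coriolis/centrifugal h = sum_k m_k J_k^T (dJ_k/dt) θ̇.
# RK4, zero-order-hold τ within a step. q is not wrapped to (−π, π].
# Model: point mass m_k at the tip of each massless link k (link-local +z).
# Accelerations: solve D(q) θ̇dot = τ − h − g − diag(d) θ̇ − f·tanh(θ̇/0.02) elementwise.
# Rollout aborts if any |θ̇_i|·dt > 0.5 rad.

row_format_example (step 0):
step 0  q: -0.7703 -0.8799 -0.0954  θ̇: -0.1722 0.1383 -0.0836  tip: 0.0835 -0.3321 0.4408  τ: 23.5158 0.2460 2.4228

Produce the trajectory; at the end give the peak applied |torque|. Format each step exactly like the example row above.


step 1  q: -0.7680 -0.8824 -0.1060  θ̇: 0.6297 -0.6312 -1.9913  tip: 0.0839 -0.3321 0.4406  τ: 22.4072 0.7972 3.3096
step 2  q: -0.7590 -0.8906 -0.1296  θ̇: 1.1593 -1.0009 -2.7164  tip: 0.0833 -0.3316 0.4405  τ: 21.3851 1.1019 3.4407
step 3  q: -0.7453 -0.9017 -0.1584  θ̇: 1.5821 -1.2164 -3.0504  tip: 0.0815 -0.3306 0.4407  τ: 20.2180 1.3310 3.3341
step 4  q: -0.7277 -0.9146 -0.1898  θ̇: 1.9412 -1.3548 -3.2183  tip: 0.0785 -0.3292 0.4412  τ: 18.8804 1.5337 3.1400
step 5  q: -0.7067 -0.9286 -0.2223  θ̇: 2.2470 -1.4447 -3.2879  tip: 0.0744 -0.3273 0.4420  τ: 17.4238 1.7215 2.9066
step 6  q: -0.6830 -0.9433 -0.2552  θ̇: 2.5031 -1.5015 -3.2875  tip: 0.0692 -0.3249 0.4432  τ: 15.9206 1.8963 2.6556
step 7  q: -0.6569 -0.9585 -0.2878  θ̇: 2.7129 -1.5361 -3.2366  tip: 0.0631 -0.3220 0.4445  τ: 14.4362 2.0581 2.4012
step 8  q: -0.6289 -0.9740 -0.3197  θ̇: 2.8808 -1.5568 -3.1514  tip: 0.0562 -0.3187 0.4460  τ: 13.0179 2.2069 2.1539
step 9  q: -0.5995 -0.9896 -0.3506  θ̇: 3.0116 -1.5696 -3.0451  tip: 0.0486 -0.3149 0.4477  τ: 11.6941 2.3435 1.9213
step 10  q: -0.5689 -1.0053 -0.3805  θ̇: 3.1101 -1.5781 -2.9278  tip: 0.0404 -0.3107 0.4495  τ: 10.4779 2.4690 1.7079
step 11  q: -0.5374 -1.0211 -0.4091  θ̇: 3.1806 -1.5848 -2.8066  tip: 0.0318 -0.3061 0.4513  τ: 9.3720 2.5843 1.5160
step 12  q: -0.5054 -1.0370 -0.4366  θ̇: 3.2272 -1.5908 -2.6863  tip: 0.0228 -0.3011 0.4531  τ: 8.3726 2.6903 1.3462
step 13  q: -0.4730 -1.0529 -0.4628  θ̇: 3.2531 -1.5966 -2.5700  tip: 0.0136 -0.2957 0.4549  τ: 7.4726 2.7879 1.1978
step 14  q: -0.4404 -1.0689 -0.4879  θ̇: 3.2616 -1.6023 -2.4593  tip: 0.0042 -0.2900 0.4566  τ: 6.6632 2.8778 1.0697
step 15  q: -0.4079 -1.0850 -0.5120  θ̇: 3.2551 -1.6078 -2.3551  tip: -0.0054 -0.2840 0.4582  τ: 5.9355 2.9606 0.9602
step 16  q: -0.3754 -1.1011 -0.5350  θ̇: 3.2360 -1.6128 -2.2580  tip: -0.0150 -0.2778 0.4597  τ: 5.2805 3.0368 0.8676
step 17  q: -0.3432 -1.1172 -0.5571  θ̇: 3.2064 -1.6170 -2.1678  tip: -0.0245 -0.2712 0.4610  τ: 4.6900 3.1069 0.7901
step 18  q: -0.3114 -1.1334 -0.5783  θ̇: 3.1678 -1.6202 -2.0844  tip: -0.0341 -0.2644 0.4622  τ: 4.1566 3.1715 0.7261
step 19  q: -0.2799 -1.1496 -0.5988  θ̇: 3.1219 -1.6222 -2.0076  tip: -0.0435 -0.2575 0.4632  τ: 3.6736 3.2311 0.6739
step 20  q: -0.2490 -1.1658 -0.6185  θ̇: 3.0699 -1.6230 -1.9368  tip: -0.0528 -0.2503 0.4640  τ: 3.2351 3.2860 0.6322
step 21  q: -0.2186 -1.1821 -0.6375  θ̇: 3.0130 -1.6222 -1.8718  tip: -0.0619 -0.2430 0.4646  τ: 2.8360 3.3368 0.5995
step 22  q: -0.1887 -1.1983 -0.6559  θ̇: 2.9522 -1.6200 -1.8121  tip: -0.0709 -0.2355 0.4651  τ: 2.4718 3.3837 0.5748
step 23  q: -0.1595 -1.2145 -0.6737  θ̇: 2.8882 -1.6163 -1.7572  tip: -0.0796 -0.2280 0.4653  τ: 2.1385 3.4273 0.5570
step 24  q: -0.1310 -1.2306 -0.6910  θ̇: 2.8219 -1.6112 -1.7068  tip: -0.0881 -0.2203 0.4653  τ: 1.8327 3.4678 0.5452
step 25  q: -0.1031 -1.2467 -0.7078  θ̇: 2.7539 -1.6046 -1.6605  tip: -0.0963 -0.2126 0.4651  τ: 1.5516 3.5056 0.5385
step 26  q: -0.0759 -1.2627 -0.7242  θ̇: 2.6847 -1.5966 -1.6180  tip: -0.1043 -0.2049 0.4648  τ: 1.2926 3.5409 0.5363
step 27  q: -0.0495 -1.2786 -0.7401  θ̇: 2.6148 -1.5874 -1.5788  tip: -0.1120 -0.1971 0.4642  τ: 1.0533 3.5741 0.5379
step 28  q: -0.0237 -1.2944 -0.7557  θ̇: 2.5445 -1.5770 -1.5428  tip: -0.1195 -0.1893 0.4635  τ: 0.8320 3.6054 0.5428
step 29  q: 0.0014 -1.3101 -0.7710  θ̇: 2.4742 -1.5655 -1.5097  tip: -0.1267 -0.1816 0.4626  τ: 0.6268 3.6350 0.5505
step 30  q: 0.0258 -1.3257 -0.7859  θ̇: 2.4042 -1.5530 -1.4791  tip: -0.1336 -0.1738 0.4615  τ: 0.4363 3.6630 0.5605
step 31  q: 0.0495 -1.3412 -0.8005  θ̇: 2.3347 -1.5397 -1.4508  tip: -0.1402 -0.1662 0.4602  τ: 0.2593 3.6896 0.5725
step 32  q: 0.0725 -1.3565 -0.8149  θ̇: 2.2659 -1.5256 -1.4247  tip: -0.1465 -0.1586 0.4588  τ: 0.0945 3.7150 0.5861
step 33  q: 0.0948 -1.3717 -0.8290  θ̇: 2.1979 -1.5108 -1.4004  tip: -0.1526 -0.1510 0.4573  τ: -0.0591 3.7393 0.6011
step 34  q: 0.1164 -1.3867 -0.8429  θ̇: 2.1309 -1.4955 -1.3779  tip: -0.1584 -0.1436 0.4556  τ: -0.2023 3.7625 0.6173
step 35  q: 0.1374 -1.4016 -0.8565  θ̇: 2.0650 -1.4797 -1.3570  tip: -0.1640 -0.1363 0.4538  τ: -0.3360 3.7848 0.6343
step 36  q: 0.1577 -1.4163 -0.8700  θ̇: 2.0003 -1.4634 -1.3375  tip: -0.1692 -0.1290 0.4519  τ: -0.4609 3.8062 0.6521
step 37  q: 0.1774 -1.4309 -0.8832  θ̇: 1.9368 -1.4468 -1.3192  tip: -0.1743 -0.1219 0.4498  τ: -0.5776 3.8267 0.6704
step 38  q: 0.1965 -1.4453 -0.8963  θ̇: 1.8745 -1.4300 -1.3021  tip: -0.1791 -0.1149 0.4477  τ: -0.6867 3.8464 0.6891
step 39  q: 0.2149 -1.4595 -0.9093  θ̇: 1.8136 -1.4130 -1.2861  tip: -0.1836 -0.1081 0.4454  τ: -0.7889 3.8654 0.7080
step 40  q: 0.2327 -1.4735 -0.9220  θ̇: 1.7541 -1.3958 -1.2709  tip: -0.1879 -0.1014 0.4431  τ: -0.8844 3.8836 0.7271
step 41  q: 0.2500 -1.4874 -0.9347  θ̇: 1.6959 -1.3785 -1.2566  tip: -0.1920 -0.0948 0.4407  τ: -0.9739 3.9010 0.7462
step 42  q: 0.2666 -1.5011 -0.9471  θ̇: 1.6391 -1.3612 -1.2430  tip: -0.1959 -0.0884 0.4382  τ: -1.0576 3.9178 0.7653
step 43  q: 0.2828 -1.5146 -0.9595  θ̇: 1.5836 -1.3439 -1.2301  tip: -0.1996 -0.0821 0.4356  τ: -1.1360 3.9338 0.7843
step 44  q: 0.2983 -1.5280 -0.9717  θ̇: 1.5295 -1.3267 -1.2178  tip: -0.2031 -0.0760 0.4330  τ: -1.2094 3.9491 0.8031
step 45  q: 0.3133 -1.5412 -0.9838  θ̇: 1.4768 -1.3095 -1.2060  tip: -0.2064 -0.0700 0.4303  τ: -1.2782 3.9637 0.8216
step 46  q: 0.3278 -1.5542 -0.9958  θ̇: 1.4254 -1.2924 -1.1946  tip: -0.2095 -0.0642 0.4276  τ: -1.3425 3.9775 0.8398
step 47  q: 0.3418 -1.5670 -1.0077  θ̇: 1.3753 -1.2754 -1.1837  tip: -0.2124 -0.0586 0.4248
max |τ| (N·m): 23.5158
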